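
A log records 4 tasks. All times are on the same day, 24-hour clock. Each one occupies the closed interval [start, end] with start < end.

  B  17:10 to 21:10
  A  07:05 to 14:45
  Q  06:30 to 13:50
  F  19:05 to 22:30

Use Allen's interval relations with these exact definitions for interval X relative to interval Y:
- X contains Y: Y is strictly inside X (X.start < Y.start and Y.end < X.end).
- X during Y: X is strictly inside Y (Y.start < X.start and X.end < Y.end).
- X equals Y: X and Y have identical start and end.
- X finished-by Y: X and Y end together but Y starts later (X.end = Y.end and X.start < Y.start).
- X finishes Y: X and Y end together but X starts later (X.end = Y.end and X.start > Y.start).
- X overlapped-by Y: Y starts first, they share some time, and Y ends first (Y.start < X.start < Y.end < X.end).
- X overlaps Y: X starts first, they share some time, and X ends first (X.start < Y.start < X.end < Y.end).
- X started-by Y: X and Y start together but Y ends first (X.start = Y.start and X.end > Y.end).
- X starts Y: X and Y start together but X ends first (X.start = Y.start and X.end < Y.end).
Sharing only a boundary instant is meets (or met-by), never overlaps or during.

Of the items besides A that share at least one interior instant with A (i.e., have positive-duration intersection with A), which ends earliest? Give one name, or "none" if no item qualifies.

Target A = [07:05, 14:45].
B [17:10, 21:10] → after → excluded.
F [19:05, 22:30] → after → excluded.
Q [06:30, 13:50] → overlaps → candidate.
Among candidates, earliest end is 13:50 → Q.

Q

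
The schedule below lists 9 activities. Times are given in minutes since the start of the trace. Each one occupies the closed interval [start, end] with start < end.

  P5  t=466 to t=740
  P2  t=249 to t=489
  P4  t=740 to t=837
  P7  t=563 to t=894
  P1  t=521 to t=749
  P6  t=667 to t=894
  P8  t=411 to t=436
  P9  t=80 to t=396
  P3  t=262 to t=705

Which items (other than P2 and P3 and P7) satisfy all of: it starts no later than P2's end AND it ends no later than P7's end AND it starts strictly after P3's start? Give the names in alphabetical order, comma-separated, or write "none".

P5, P8

Conditions: its start is no later than P2's end (X.start <= t=489) AND its end is no later than P7's end (X.end <= t=894) AND its start is strictly after P3's start (X.start > t=262).
P1: start t=521 <= t=489? ✗; end t=749 <= t=894? ✓; start t=521 > t=262? ✓ → no.
P4: start t=740 <= t=489? ✗; end t=837 <= t=894? ✓; start t=740 > t=262? ✓ → no.
P5: start t=466 <= t=489? ✓; end t=740 <= t=894? ✓; start t=466 > t=262? ✓ → yes.
P6: start t=667 <= t=489? ✗; end t=894 <= t=894? ✓; start t=667 > t=262? ✓ → no.
P8: start t=411 <= t=489? ✓; end t=436 <= t=894? ✓; start t=411 > t=262? ✓ → yes.
P9: start t=80 <= t=489? ✓; end t=396 <= t=894? ✓; start t=80 > t=262? ✗ → no.
Result: P5, P8.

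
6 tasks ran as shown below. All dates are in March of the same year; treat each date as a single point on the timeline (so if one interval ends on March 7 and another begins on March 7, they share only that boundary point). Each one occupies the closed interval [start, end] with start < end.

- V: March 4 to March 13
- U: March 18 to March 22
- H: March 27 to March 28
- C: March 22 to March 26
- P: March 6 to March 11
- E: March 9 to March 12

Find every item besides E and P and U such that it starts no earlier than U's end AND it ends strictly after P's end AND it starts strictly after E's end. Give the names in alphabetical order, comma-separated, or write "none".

Conditions: its start is no earlier than U's end (X.start >= March 22) AND its end is strictly after P's end (X.end > March 11) AND its start is strictly after E's end (X.start > March 12).
C: start March 22 >= March 22? ✓; end March 26 > March 11? ✓; start March 22 > March 12? ✓ → yes.
H: start March 27 >= March 22? ✓; end March 28 > March 11? ✓; start March 27 > March 12? ✓ → yes.
V: start March 4 >= March 22? ✗; end March 13 > March 11? ✓; start March 4 > March 12? ✗ → no.
Result: C, H.

C, H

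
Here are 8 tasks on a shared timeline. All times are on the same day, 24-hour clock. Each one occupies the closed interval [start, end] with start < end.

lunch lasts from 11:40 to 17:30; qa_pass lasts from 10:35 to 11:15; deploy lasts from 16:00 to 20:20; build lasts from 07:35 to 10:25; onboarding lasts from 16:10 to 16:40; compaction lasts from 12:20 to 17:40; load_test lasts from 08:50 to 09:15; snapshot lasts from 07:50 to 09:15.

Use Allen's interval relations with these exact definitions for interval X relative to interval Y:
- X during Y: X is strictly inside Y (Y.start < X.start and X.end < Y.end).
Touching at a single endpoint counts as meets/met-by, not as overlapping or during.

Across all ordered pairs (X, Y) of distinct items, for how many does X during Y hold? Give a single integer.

5

Checking all 56 ordered pairs for relation 'during'; matching pairs in alphabetical order:
(load_test, build): load_test during build ✓
(onboarding, compaction): onboarding during compaction ✓
(onboarding, deploy): onboarding during deploy ✓
(onboarding, lunch): onboarding during lunch ✓
(snapshot, build): snapshot during build ✓
Count: 5.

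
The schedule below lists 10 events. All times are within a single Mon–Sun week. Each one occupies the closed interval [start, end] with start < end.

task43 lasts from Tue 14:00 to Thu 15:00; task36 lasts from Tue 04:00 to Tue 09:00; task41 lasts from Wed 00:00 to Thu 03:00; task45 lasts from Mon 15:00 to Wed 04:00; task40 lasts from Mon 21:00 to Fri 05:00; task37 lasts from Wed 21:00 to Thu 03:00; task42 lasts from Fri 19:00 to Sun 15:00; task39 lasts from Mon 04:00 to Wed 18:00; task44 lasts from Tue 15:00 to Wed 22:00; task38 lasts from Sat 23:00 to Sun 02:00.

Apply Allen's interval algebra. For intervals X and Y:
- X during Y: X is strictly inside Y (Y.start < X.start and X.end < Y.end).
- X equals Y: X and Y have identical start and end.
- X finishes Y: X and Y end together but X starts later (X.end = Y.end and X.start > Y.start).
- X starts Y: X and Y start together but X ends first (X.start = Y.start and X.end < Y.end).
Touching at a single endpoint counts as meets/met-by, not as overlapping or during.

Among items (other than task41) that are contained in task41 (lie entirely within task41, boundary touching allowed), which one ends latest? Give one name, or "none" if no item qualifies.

Target task41 = [Wed 00:00, Thu 03:00].
task36 [Tue 04:00, Tue 09:00] → before → excluded.
task37 [Wed 21:00, Thu 03:00] → finishes → candidate.
task38 [Sat 23:00, Sun 02:00] → after → excluded.
task39 [Mon 04:00, Wed 18:00] → overlaps → excluded.
task40 [Mon 21:00, Fri 05:00] → contains → excluded.
task42 [Fri 19:00, Sun 15:00] → after → excluded.
task43 [Tue 14:00, Thu 15:00] → contains → excluded.
task44 [Tue 15:00, Wed 22:00] → overlaps → excluded.
task45 [Mon 15:00, Wed 04:00] → overlaps → excluded.
Among candidates, latest end is Thu 03:00 → task37.

task37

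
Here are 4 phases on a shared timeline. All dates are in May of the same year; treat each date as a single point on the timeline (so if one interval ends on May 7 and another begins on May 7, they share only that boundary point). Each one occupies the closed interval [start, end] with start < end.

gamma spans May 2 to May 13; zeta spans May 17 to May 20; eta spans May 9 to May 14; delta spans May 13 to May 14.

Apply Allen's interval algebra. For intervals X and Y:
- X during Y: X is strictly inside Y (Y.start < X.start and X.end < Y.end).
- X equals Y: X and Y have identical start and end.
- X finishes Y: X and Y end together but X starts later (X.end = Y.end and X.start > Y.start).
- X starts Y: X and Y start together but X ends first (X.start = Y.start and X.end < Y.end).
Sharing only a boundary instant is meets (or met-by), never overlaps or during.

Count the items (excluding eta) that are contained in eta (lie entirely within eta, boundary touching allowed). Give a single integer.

1

Target eta = [May 9, May 14].
delta [May 13, May 14] → finishes → counts.
gamma [May 2, May 13] → overlaps → no.
zeta [May 17, May 20] → after → no.
Total: 1.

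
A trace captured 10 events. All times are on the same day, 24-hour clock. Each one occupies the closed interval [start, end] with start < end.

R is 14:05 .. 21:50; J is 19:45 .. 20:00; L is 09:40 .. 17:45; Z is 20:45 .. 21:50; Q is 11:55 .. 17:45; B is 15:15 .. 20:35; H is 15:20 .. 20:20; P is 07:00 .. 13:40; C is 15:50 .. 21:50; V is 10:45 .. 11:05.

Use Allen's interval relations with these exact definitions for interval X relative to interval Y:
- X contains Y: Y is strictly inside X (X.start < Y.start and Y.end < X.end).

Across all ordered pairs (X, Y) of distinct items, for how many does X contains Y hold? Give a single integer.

Checking all 90 ordered pairs for relation 'contains'; matching pairs in alphabetical order:
(B, H): B contains H ✓
(B, J): B contains J ✓
(C, J): C contains J ✓
(H, J): H contains J ✓
(L, V): L contains V ✓
(P, V): P contains V ✓
(R, B): R contains B ✓
(R, H): R contains H ✓
(R, J): R contains J ✓
Count: 9.

9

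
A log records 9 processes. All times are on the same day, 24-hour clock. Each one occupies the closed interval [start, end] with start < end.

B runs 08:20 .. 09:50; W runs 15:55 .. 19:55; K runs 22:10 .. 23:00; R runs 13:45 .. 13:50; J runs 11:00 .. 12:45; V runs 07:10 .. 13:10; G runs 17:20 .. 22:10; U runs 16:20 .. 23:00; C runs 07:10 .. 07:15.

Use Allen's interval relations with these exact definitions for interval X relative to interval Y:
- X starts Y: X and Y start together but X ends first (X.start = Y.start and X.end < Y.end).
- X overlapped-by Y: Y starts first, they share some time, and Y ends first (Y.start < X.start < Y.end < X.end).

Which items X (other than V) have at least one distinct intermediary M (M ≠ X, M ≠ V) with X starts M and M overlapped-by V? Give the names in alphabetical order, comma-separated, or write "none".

Target V = [07:10, 13:10].
Intermediaries M with M overlapped-by V: none.
Union: none.

none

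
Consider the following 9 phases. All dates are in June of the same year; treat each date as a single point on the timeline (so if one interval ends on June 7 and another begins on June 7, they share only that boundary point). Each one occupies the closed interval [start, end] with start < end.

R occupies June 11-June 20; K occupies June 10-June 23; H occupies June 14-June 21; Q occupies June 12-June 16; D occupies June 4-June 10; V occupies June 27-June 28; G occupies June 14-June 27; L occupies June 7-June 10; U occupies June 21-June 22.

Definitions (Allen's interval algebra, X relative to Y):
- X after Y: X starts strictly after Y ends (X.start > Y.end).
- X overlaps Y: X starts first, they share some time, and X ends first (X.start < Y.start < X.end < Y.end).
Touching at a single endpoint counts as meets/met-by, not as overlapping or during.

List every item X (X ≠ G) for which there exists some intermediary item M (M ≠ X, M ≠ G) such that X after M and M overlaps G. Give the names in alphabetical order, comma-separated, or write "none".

Target G = [June 14, June 27].
Intermediaries M with M overlaps G: K, Q, R.
Via K — items with X after K: V.
Via Q — items with X after Q: U, V.
Via R — items with X after R: U, V.
Union: U, V.

U, V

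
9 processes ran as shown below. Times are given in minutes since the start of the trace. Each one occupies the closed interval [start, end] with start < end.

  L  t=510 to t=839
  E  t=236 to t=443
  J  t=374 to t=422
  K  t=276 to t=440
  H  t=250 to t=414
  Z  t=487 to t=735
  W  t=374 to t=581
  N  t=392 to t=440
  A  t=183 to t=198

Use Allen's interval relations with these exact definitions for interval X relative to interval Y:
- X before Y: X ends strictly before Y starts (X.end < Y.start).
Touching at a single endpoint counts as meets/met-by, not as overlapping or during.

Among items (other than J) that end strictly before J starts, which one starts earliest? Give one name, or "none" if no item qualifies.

A

Target J = [t=374, t=422].
A [t=183, t=198] → before → candidate.
E [t=236, t=443] → contains → excluded.
H [t=250, t=414] → overlaps → excluded.
K [t=276, t=440] → contains → excluded.
L [t=510, t=839] → after → excluded.
N [t=392, t=440] → overlapped-by → excluded.
W [t=374, t=581] → started-by → excluded.
Z [t=487, t=735] → after → excluded.
Among candidates, earliest start is t=183 → A.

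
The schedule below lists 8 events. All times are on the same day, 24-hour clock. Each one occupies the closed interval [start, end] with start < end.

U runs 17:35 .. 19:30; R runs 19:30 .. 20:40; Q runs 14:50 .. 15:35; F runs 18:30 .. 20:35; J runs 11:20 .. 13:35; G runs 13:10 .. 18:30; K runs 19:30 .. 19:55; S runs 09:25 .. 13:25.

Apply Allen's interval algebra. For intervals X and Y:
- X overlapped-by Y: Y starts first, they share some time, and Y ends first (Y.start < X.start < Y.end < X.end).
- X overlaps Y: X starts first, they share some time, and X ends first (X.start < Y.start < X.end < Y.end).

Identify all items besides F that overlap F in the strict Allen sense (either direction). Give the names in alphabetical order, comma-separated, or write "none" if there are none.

Target F = [18:30, 20:35].
G [13:10, 18:30] → meets → no.
J [11:20, 13:35] → before → no.
K [19:30, 19:55] → during → no.
Q [14:50, 15:35] → before → no.
R [19:30, 20:40] → overlapped-by → yes.
S [09:25, 13:25] → before → no.
U [17:35, 19:30] → overlaps → yes.
Result: R, U.

R, U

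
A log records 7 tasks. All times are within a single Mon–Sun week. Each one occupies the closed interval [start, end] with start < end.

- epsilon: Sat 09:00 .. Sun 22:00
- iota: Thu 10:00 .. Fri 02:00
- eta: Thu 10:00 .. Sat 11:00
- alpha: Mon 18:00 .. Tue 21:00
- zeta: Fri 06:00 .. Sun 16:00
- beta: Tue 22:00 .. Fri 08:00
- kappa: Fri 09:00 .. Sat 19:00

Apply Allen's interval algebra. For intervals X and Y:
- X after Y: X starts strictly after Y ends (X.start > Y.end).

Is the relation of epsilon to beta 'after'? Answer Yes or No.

epsilon = [Sat 09:00, Sun 22:00], beta = [Tue 22:00, Fri 08:00].
Actual relation of epsilon to beta: after.
Asked whether 'after' holds → Yes.

Yes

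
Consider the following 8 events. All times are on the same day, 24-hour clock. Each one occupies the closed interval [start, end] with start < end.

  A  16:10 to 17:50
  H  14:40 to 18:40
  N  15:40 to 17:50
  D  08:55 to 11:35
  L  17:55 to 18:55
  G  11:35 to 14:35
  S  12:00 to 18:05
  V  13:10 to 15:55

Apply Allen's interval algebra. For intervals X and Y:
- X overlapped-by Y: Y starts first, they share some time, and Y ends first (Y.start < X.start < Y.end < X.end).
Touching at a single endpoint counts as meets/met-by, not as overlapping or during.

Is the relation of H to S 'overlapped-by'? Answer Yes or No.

Yes

H = [14:40, 18:40], S = [12:00, 18:05].
Actual relation of H to S: overlapped-by.
Asked whether 'overlapped-by' holds → Yes.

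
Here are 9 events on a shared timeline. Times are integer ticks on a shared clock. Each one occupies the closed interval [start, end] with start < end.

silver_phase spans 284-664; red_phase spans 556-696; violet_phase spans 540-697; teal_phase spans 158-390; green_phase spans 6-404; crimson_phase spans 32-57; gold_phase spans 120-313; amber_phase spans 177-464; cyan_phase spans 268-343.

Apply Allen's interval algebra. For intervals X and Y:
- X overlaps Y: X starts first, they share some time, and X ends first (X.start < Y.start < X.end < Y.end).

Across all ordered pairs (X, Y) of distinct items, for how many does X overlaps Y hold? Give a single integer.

12

Checking all 72 ordered pairs for relation 'overlaps'; matching pairs in alphabetical order:
(amber_phase, silver_phase): amber_phase overlaps silver_phase ✓
(cyan_phase, silver_phase): cyan_phase overlaps silver_phase ✓
(gold_phase, amber_phase): gold_phase overlaps amber_phase ✓
(gold_phase, cyan_phase): gold_phase overlaps cyan_phase ✓
(gold_phase, silver_phase): gold_phase overlaps silver_phase ✓
(gold_phase, teal_phase): gold_phase overlaps teal_phase ✓
(green_phase, amber_phase): green_phase overlaps amber_phase ✓
(green_phase, silver_phase): green_phase overlaps silver_phase ✓
(silver_phase, red_phase): silver_phase overlaps red_phase ✓
(silver_phase, violet_phase): silver_phase overlaps violet_phase ✓
(teal_phase, amber_phase): teal_phase overlaps amber_phase ✓
(teal_phase, silver_phase): teal_phase overlaps silver_phase ✓
Count: 12.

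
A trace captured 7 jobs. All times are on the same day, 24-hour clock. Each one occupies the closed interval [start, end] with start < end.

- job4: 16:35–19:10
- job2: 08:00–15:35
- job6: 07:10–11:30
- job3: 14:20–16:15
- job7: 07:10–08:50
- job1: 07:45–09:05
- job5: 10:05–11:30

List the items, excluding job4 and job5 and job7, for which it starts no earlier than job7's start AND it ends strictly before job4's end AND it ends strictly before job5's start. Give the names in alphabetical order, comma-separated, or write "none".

Conditions: its start is no earlier than job7's start (X.start >= 07:10) AND its end is strictly before job4's end (X.end < 19:10) AND its end is strictly before job5's start (X.end < 10:05).
job1: start 07:45 >= 07:10? ✓; end 09:05 < 19:10? ✓; end 09:05 < 10:05? ✓ → yes.
job2: start 08:00 >= 07:10? ✓; end 15:35 < 19:10? ✓; end 15:35 < 10:05? ✗ → no.
job3: start 14:20 >= 07:10? ✓; end 16:15 < 19:10? ✓; end 16:15 < 10:05? ✗ → no.
job6: start 07:10 >= 07:10? ✓; end 11:30 < 19:10? ✓; end 11:30 < 10:05? ✗ → no.
Result: job1.

job1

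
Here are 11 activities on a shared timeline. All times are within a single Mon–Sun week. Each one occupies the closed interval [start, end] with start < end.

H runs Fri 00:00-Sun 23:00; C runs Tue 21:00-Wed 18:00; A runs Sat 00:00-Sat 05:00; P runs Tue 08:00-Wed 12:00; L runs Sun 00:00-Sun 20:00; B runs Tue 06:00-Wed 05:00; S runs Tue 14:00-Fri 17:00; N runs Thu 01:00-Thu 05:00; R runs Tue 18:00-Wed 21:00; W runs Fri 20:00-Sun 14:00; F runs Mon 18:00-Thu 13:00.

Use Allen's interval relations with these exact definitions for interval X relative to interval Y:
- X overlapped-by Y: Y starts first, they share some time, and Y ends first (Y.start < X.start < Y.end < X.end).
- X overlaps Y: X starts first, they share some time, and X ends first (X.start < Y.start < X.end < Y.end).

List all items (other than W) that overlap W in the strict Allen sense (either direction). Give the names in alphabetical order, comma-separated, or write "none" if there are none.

Target W = [Fri 20:00, Sun 14:00].
A [Sat 00:00, Sat 05:00] → during → no.
B [Tue 06:00, Wed 05:00] → before → no.
C [Tue 21:00, Wed 18:00] → before → no.
F [Mon 18:00, Thu 13:00] → before → no.
H [Fri 00:00, Sun 23:00] → contains → no.
L [Sun 00:00, Sun 20:00] → overlapped-by → yes.
N [Thu 01:00, Thu 05:00] → before → no.
P [Tue 08:00, Wed 12:00] → before → no.
R [Tue 18:00, Wed 21:00] → before → no.
S [Tue 14:00, Fri 17:00] → before → no.
Result: L.

L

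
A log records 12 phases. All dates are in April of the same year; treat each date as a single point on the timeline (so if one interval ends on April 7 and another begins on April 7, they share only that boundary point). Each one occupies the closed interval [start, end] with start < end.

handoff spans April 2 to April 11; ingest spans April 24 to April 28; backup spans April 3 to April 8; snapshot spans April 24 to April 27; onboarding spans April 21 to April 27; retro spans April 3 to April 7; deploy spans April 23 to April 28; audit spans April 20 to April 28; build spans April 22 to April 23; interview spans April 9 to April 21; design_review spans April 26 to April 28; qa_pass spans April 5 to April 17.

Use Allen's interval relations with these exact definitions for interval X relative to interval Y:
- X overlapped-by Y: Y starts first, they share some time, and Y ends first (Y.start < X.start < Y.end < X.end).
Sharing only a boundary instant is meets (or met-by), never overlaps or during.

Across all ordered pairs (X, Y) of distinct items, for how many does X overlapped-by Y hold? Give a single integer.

10

Checking all 132 ordered pairs for relation 'overlapped-by'; matching pairs in alphabetical order:
(audit, interview): audit overlapped-by interview ✓
(deploy, onboarding): deploy overlapped-by onboarding ✓
(design_review, onboarding): design_review overlapped-by onboarding ✓
(design_review, snapshot): design_review overlapped-by snapshot ✓
(ingest, onboarding): ingest overlapped-by onboarding ✓
(interview, handoff): interview overlapped-by handoff ✓
(interview, qa_pass): interview overlapped-by qa_pass ✓
(qa_pass, backup): qa_pass overlapped-by backup ✓
(qa_pass, handoff): qa_pass overlapped-by handoff ✓
(qa_pass, retro): qa_pass overlapped-by retro ✓
Count: 10.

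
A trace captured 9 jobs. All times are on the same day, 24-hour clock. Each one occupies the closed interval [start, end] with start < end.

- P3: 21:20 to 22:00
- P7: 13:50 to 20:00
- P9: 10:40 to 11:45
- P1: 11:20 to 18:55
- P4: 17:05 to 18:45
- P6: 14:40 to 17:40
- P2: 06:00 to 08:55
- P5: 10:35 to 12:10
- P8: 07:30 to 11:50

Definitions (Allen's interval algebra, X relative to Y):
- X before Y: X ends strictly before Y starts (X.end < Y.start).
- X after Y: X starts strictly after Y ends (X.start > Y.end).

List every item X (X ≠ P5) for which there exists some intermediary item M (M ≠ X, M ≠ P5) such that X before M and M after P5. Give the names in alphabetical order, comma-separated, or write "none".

P1, P2, P4, P6, P7, P8, P9

Target P5 = [10:35, 12:10].
Intermediaries M with M after P5: P3, P4, P6, P7.
Via P3 — items with X before P3: P1, P2, P4, P6, P7, P8, P9.
Via P4 — items with X before P4: P2, P8, P9.
Via P6 — items with X before P6: P2, P8, P9.
Via P7 — items with X before P7: P2, P8, P9.
Union: P1, P2, P4, P6, P7, P8, P9.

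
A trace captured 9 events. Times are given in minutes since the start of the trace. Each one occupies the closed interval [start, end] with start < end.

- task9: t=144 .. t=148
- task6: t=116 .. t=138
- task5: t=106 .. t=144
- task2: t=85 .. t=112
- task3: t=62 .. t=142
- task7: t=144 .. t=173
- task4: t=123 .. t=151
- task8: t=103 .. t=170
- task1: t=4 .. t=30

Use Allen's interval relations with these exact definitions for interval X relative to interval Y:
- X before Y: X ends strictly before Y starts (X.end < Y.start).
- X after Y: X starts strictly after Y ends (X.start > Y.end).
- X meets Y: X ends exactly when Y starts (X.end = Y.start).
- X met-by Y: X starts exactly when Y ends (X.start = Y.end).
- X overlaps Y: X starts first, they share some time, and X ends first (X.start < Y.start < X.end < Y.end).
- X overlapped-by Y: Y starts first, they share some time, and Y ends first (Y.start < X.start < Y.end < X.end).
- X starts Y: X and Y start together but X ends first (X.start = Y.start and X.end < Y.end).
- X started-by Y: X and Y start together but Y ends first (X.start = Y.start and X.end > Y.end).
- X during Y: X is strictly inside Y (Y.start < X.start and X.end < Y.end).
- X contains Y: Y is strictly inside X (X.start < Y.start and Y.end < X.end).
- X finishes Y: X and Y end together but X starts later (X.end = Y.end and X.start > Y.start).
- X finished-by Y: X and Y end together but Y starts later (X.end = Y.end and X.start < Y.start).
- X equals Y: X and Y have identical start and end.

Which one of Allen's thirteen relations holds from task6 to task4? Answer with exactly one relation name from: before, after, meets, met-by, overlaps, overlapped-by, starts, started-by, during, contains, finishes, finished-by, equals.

task6 = [t=116, t=138]; task4 = [t=123, t=151].
Compare endpoints: task6.start < task4.start, task6.start < task4.end, task6.end > task4.start, task6.end < task4.end.
That pattern is 'overlaps'.

overlaps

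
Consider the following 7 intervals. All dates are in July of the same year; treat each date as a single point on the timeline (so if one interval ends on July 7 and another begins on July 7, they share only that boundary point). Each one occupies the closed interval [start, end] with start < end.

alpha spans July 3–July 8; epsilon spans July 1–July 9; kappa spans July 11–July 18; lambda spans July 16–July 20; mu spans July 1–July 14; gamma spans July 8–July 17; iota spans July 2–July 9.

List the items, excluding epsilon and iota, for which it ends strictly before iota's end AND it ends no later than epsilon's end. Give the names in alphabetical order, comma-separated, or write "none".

Conditions: its end is strictly before iota's end (X.end < July 9) AND its end is no later than epsilon's end (X.end <= July 9).
alpha: end July 8 < July 9? ✓; end July 8 <= July 9? ✓ → yes.
gamma: end July 17 < July 9? ✗; end July 17 <= July 9? ✗ → no.
kappa: end July 18 < July 9? ✗; end July 18 <= July 9? ✗ → no.
lambda: end July 20 < July 9? ✗; end July 20 <= July 9? ✗ → no.
mu: end July 14 < July 9? ✗; end July 14 <= July 9? ✗ → no.
Result: alpha.

alpha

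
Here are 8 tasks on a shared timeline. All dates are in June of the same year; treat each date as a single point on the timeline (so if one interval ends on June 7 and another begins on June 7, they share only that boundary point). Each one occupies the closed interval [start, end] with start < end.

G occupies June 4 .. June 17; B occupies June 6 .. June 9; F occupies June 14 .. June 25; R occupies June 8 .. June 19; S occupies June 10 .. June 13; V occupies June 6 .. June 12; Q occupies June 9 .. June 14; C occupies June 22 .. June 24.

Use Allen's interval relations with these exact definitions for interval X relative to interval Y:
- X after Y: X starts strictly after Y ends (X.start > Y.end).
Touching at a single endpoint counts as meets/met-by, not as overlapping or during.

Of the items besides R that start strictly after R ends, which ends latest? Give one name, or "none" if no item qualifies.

Target R = [June 8, June 19].
B [June 6, June 9] → overlaps → excluded.
C [June 22, June 24] → after → candidate.
F [June 14, June 25] → overlapped-by → excluded.
G [June 4, June 17] → overlaps → excluded.
Q [June 9, June 14] → during → excluded.
S [June 10, June 13] → during → excluded.
V [June 6, June 12] → overlaps → excluded.
Among candidates, latest end is June 24 → C.

C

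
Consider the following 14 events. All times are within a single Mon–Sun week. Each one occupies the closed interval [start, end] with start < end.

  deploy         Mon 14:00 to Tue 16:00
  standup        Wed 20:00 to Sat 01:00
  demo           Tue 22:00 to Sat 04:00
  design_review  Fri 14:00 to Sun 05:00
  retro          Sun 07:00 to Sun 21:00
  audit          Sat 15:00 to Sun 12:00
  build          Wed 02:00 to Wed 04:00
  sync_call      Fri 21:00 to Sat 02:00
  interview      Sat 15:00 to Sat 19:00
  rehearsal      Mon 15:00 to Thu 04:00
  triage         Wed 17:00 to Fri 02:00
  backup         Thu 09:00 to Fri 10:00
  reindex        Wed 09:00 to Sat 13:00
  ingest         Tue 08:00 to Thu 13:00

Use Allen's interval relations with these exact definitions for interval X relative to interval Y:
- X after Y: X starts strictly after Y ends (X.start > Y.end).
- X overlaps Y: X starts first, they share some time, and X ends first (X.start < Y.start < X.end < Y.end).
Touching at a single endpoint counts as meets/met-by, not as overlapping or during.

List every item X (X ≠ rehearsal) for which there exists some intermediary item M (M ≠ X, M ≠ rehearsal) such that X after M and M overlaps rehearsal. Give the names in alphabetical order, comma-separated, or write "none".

Target rehearsal = [Mon 15:00, Thu 04:00].
Intermediaries M with M overlaps rehearsal: deploy.
Via deploy — items with X after deploy: audit, backup, build, demo, design_review, interview, reindex, retro, standup, sync_call, triage.
Union: audit, backup, build, demo, design_review, interview, reindex, retro, standup, sync_call, triage.

audit, backup, build, demo, design_review, interview, reindex, retro, standup, sync_call, triage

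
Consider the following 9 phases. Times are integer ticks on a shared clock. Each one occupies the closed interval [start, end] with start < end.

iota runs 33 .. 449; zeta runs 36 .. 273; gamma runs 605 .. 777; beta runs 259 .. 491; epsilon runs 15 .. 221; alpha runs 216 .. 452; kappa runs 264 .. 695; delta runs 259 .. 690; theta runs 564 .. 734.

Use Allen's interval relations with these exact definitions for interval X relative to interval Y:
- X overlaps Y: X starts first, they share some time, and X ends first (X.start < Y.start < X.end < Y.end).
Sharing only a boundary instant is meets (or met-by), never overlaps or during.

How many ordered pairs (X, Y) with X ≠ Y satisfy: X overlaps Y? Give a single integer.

Checking all 72 ordered pairs for relation 'overlaps'; matching pairs in alphabetical order:
(alpha, beta): alpha overlaps beta ✓
(alpha, delta): alpha overlaps delta ✓
(alpha, kappa): alpha overlaps kappa ✓
(beta, kappa): beta overlaps kappa ✓
(delta, gamma): delta overlaps gamma ✓
(delta, kappa): delta overlaps kappa ✓
(delta, theta): delta overlaps theta ✓
(epsilon, alpha): epsilon overlaps alpha ✓
(epsilon, iota): epsilon overlaps iota ✓
(epsilon, zeta): epsilon overlaps zeta ✓
(iota, alpha): iota overlaps alpha ✓
(iota, beta): iota overlaps beta ✓
(iota, delta): iota overlaps delta ✓
(iota, kappa): iota overlaps kappa ✓
(kappa, gamma): kappa overlaps gamma ✓
(kappa, theta): kappa overlaps theta ✓
(theta, gamma): theta overlaps gamma ✓
(zeta, alpha): zeta overlaps alpha ✓
(zeta, beta): zeta overlaps beta ✓
(zeta, delta): zeta overlaps delta ✓
(zeta, kappa): zeta overlaps kappa ✓
Count: 21.

21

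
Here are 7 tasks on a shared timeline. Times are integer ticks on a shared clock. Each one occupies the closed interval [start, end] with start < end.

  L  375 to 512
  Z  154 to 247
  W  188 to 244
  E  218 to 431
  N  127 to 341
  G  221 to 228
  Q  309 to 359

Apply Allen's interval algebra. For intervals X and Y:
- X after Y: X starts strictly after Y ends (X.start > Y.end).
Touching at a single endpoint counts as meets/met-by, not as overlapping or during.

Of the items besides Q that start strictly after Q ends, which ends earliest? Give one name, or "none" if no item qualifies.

Target Q = [309, 359].
E [218, 431] → contains → excluded.
G [221, 228] → before → excluded.
L [375, 512] → after → candidate.
N [127, 341] → overlaps → excluded.
W [188, 244] → before → excluded.
Z [154, 247] → before → excluded.
Among candidates, earliest end is 512 → L.

L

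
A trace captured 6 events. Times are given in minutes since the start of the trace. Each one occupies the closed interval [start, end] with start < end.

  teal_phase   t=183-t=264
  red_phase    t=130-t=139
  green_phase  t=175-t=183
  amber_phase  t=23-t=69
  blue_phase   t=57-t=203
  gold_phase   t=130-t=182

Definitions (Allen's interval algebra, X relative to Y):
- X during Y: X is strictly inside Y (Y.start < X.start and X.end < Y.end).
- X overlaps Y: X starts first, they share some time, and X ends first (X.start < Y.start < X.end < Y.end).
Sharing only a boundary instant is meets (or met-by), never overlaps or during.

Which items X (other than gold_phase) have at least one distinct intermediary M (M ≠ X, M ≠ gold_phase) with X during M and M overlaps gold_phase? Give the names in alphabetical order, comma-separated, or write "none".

none

Target gold_phase = [t=130, t=182].
Intermediaries M with M overlaps gold_phase: none.
Union: none.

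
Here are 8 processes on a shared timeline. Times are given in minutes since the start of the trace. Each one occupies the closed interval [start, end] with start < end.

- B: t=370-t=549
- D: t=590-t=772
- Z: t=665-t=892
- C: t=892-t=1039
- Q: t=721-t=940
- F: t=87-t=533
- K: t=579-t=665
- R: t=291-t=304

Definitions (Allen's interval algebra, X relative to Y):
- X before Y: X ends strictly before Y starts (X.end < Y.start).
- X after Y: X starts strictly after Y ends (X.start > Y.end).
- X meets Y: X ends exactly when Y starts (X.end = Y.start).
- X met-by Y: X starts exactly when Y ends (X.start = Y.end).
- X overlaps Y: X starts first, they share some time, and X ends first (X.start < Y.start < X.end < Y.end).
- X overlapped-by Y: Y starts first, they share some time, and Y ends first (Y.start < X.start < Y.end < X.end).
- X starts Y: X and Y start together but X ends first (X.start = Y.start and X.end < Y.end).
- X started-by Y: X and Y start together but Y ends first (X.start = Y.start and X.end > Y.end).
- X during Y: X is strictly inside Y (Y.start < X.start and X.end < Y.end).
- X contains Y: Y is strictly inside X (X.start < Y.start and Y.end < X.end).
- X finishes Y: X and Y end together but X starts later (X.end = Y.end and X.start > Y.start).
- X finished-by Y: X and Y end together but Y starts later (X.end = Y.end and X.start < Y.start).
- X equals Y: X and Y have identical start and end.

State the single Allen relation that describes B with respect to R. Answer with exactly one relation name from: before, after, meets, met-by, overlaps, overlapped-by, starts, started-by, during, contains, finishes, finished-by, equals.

B = [t=370, t=549]; R = [t=291, t=304].
Compare endpoints: B.start > R.start, B.start > R.end, B.end > R.start, B.end > R.end.
That pattern is 'after'.

after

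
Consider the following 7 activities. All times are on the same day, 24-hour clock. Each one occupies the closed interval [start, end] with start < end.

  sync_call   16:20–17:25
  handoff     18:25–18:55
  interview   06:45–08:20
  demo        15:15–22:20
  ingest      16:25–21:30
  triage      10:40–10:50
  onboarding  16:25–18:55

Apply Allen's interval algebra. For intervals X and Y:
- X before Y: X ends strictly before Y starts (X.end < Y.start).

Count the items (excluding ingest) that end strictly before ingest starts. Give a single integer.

Target ingest = [16:25, 21:30].
demo [15:15, 22:20] → contains → no.
handoff [18:25, 18:55] → during → no.
interview [06:45, 08:20] → before → counts.
onboarding [16:25, 18:55] → starts → no.
sync_call [16:20, 17:25] → overlaps → no.
triage [10:40, 10:50] → before → counts.
Total: 2.

2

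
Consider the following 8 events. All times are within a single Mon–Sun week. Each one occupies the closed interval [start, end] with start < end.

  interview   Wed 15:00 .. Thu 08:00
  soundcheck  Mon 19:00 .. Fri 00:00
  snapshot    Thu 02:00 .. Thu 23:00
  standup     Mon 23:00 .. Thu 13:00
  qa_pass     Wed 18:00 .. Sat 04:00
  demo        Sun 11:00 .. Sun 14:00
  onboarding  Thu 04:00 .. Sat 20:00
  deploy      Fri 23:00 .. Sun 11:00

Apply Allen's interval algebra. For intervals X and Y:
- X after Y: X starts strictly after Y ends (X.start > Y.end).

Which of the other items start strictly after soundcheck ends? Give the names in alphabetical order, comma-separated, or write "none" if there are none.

demo, deploy

Target soundcheck = [Mon 19:00, Fri 00:00].
demo [Sun 11:00, Sun 14:00] → after → yes.
deploy [Fri 23:00, Sun 11:00] → after → yes.
interview [Wed 15:00, Thu 08:00] → during → no.
onboarding [Thu 04:00, Sat 20:00] → overlapped-by → no.
qa_pass [Wed 18:00, Sat 04:00] → overlapped-by → no.
snapshot [Thu 02:00, Thu 23:00] → during → no.
standup [Mon 23:00, Thu 13:00] → during → no.
Result: demo, deploy.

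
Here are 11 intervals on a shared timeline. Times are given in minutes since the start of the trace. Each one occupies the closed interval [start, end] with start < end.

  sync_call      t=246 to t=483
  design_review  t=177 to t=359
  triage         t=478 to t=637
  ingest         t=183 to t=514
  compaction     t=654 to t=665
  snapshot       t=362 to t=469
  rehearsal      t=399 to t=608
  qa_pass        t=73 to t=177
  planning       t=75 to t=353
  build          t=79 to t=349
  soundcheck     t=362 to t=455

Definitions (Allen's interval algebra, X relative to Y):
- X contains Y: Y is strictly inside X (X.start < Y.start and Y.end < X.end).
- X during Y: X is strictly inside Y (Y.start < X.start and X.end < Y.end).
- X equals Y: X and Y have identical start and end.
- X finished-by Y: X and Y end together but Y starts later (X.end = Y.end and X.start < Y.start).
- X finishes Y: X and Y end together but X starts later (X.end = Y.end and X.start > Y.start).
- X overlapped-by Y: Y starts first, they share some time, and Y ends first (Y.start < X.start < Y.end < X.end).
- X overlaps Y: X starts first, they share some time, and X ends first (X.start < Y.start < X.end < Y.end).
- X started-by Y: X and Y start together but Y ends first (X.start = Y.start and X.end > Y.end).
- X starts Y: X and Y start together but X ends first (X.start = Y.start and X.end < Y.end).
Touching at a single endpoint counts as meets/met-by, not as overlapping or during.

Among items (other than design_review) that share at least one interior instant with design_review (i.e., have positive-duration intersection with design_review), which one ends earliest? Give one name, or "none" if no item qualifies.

build

Target design_review = [t=177, t=359].
build [t=79, t=349] → overlaps → candidate.
compaction [t=654, t=665] → after → excluded.
ingest [t=183, t=514] → overlapped-by → candidate.
planning [t=75, t=353] → overlaps → candidate.
qa_pass [t=73, t=177] → meets → excluded.
rehearsal [t=399, t=608] → after → excluded.
snapshot [t=362, t=469] → after → excluded.
soundcheck [t=362, t=455] → after → excluded.
sync_call [t=246, t=483] → overlapped-by → candidate.
triage [t=478, t=637] → after → excluded.
Among candidates, earliest end is t=349 → build.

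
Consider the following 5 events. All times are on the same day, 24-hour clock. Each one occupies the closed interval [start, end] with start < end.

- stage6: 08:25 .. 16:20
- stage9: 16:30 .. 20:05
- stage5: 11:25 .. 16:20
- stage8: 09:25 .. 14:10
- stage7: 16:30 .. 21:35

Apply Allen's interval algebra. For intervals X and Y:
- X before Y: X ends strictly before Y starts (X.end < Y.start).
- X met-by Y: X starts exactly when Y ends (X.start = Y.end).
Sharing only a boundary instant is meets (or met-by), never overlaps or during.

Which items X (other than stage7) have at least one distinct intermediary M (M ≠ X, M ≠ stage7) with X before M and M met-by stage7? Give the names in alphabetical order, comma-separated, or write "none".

Target stage7 = [16:30, 21:35].
Intermediaries M with M met-by stage7: none.
Union: none.

none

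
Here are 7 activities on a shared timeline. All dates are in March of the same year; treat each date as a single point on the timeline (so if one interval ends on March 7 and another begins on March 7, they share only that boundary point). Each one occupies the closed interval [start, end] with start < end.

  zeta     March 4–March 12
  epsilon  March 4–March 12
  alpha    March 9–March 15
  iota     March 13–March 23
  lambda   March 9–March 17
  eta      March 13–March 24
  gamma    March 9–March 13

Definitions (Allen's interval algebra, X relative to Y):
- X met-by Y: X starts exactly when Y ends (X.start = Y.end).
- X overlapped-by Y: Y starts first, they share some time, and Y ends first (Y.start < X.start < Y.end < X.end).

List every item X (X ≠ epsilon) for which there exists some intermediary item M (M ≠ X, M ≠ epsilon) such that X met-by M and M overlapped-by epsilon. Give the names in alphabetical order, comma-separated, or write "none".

Target epsilon = [March 4, March 12].
Intermediaries M with M overlapped-by epsilon: alpha, gamma, lambda.
Via alpha — items with X met-by alpha: none.
Via gamma — items with X met-by gamma: eta, iota.
Via lambda — items with X met-by lambda: none.
Union: eta, iota.

eta, iota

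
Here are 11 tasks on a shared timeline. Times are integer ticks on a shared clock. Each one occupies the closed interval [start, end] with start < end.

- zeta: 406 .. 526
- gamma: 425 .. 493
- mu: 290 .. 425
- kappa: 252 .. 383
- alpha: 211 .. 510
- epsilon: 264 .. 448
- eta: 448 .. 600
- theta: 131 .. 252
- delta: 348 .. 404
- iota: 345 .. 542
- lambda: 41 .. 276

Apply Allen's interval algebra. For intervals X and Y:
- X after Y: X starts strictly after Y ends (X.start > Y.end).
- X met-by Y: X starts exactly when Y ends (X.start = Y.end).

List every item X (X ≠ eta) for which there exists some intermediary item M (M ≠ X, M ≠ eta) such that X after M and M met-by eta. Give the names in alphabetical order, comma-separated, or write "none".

Target eta = [448, 600].
Intermediaries M with M met-by eta: none.
Union: none.

none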